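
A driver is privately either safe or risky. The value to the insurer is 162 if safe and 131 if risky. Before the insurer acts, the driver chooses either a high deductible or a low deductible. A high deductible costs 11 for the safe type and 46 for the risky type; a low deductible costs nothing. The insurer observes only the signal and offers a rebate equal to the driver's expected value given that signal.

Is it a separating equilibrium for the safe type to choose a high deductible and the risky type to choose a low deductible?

Under separation the insurer infers type exactly: high deductible → safe (pays 162), low deductible → risky (pays 131).
Safe: high deductible gives 162 − 11 = 151; low deductible gives 131 − 0 = 131. No deviation. ✓
Risky: low deductible gives 131 − 0 = 131; high deductible gives 162 − 46 = 116. No deviation. ✓
Both incentive constraints hold.

Yes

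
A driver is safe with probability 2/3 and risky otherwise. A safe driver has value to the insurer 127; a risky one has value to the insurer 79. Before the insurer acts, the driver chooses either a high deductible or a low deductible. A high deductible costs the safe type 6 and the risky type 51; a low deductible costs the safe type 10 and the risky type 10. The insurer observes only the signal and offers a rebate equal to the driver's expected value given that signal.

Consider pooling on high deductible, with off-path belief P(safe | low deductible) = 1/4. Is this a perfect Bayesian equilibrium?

No

On the equilibrium path (high deductible) the insurer holds the prior 2/3 and pays 2/3·127 + 1/3·79 = 111. Off-path (low deductible) belief 1/4 gives 1/4·127 + 3/4·79 = 91.
Safe: high deductible gives 111 − 6 = 105; low deductible gives 91 − 10 = 81. Stays. ✓
Risky: high deductible gives 111 − 51 = 60; low deductible gives 91 − 10 = 81. Deviates. ✗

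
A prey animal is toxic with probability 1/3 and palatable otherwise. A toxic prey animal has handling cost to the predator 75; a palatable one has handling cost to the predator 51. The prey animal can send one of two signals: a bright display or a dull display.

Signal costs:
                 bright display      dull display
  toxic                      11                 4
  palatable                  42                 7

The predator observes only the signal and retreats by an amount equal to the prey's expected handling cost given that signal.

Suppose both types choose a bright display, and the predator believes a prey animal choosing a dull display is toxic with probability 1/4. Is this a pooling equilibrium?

On the equilibrium path (bright display) the predator holds the prior 1/3 and pays 1/3·75 + 2/3·51 = 59. Off-path (dull display) belief 1/4 gives 1/4·75 + 3/4·51 = 57.
Toxic: bright display gives 59 − 11 = 48; dull display gives 57 − 4 = 53. Deviates. ✗
Palatable: bright display gives 59 − 42 = 17; dull display gives 57 − 7 = 50. Deviates. ✗

No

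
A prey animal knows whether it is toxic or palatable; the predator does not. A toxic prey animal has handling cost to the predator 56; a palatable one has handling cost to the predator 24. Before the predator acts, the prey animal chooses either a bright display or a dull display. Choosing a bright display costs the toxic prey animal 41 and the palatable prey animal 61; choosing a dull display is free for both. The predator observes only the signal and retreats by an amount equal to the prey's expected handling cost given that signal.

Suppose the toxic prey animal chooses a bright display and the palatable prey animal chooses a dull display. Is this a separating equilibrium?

No

If types separate, bright display earns payment 56 and dull display earns 24.
Toxic: bright display gives 56 − 41 = 15; dull display gives 24 − 0 = 24. Would deviate. ✗
Palatable: dull display gives 24 − 0 = 24; bright display gives 56 − 61 = -5. No deviation. ✓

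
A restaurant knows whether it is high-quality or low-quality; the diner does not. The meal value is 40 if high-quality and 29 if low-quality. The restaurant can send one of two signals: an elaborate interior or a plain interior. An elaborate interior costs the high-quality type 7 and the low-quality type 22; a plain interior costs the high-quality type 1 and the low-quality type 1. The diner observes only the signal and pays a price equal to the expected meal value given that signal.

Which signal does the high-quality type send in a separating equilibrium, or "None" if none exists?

Try high-quality → elaborate interior, low-quality → plain interior:
  If types separate, elaborate interior earns payment 40 and plain interior earns 29.
  High-quality: elaborate interior gives 40 − 7 = 33; plain interior gives 29 − 1 = 28. No deviation. ✓
  Low-quality: plain interior gives 29 − 1 = 28; elaborate interior gives 40 − 22 = 18. No deviation. ✓
Both hold — the high-quality type sends elaborate interior.

elaborate interior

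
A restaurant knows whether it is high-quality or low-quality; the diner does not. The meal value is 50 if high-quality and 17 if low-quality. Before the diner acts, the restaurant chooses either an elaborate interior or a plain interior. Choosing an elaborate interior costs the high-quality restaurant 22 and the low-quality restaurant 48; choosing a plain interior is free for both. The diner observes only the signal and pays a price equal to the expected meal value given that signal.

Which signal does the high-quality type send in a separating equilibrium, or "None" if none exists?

Try high-quality → elaborate interior, low-quality → plain interior:
  Under separation the diner infers type exactly: elaborate interior → high-quality (pays 50), plain interior → low-quality (pays 17).
  High-quality: elaborate interior gives 50 − 22 = 28; plain interior gives 17 − 0 = 17. No deviation. ✓
  Low-quality: plain interior gives 17 − 0 = 17; elaborate interior gives 50 − 48 = 2. No deviation. ✓
Both hold — the high-quality type sends elaborate interior.

elaborate interior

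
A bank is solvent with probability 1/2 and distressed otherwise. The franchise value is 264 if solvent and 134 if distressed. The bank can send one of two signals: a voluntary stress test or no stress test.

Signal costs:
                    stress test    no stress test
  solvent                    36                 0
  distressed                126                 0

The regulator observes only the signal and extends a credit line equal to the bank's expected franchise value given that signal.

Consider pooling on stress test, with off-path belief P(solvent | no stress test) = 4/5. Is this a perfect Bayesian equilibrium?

No

At the pooled signal (stress test) the regulator holds the prior 1/2 and pays 1/2·264 + 1/2·134 = 199. Off-path (no stress test) belief 4/5 gives 4/5·264 + 1/5·134 = 238.
Solvent: stress test gives 199 − 36 = 163; no stress test gives 238 − 0 = 238. Deviates. ✗
Distressed: stress test gives 199 − 126 = 73; no stress test gives 238 − 0 = 238. Deviates. ✗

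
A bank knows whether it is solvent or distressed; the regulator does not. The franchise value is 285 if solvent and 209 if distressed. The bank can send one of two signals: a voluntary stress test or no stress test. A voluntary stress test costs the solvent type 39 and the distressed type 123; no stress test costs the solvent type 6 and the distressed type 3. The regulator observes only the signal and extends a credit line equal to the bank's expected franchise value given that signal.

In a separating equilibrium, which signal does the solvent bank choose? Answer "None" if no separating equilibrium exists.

stress test

Try solvent → stress test, distressed → no stress test:
  If types separate, stress test earns payment 285 and no stress test earns 209.
  Solvent: stress test gives 285 − 39 = 246; no stress test gives 209 − 6 = 203. No deviation. ✓
  Distressed: no stress test gives 209 − 3 = 206; stress test gives 285 − 123 = 162. No deviation. ✓
Both hold — the solvent type sends stress test.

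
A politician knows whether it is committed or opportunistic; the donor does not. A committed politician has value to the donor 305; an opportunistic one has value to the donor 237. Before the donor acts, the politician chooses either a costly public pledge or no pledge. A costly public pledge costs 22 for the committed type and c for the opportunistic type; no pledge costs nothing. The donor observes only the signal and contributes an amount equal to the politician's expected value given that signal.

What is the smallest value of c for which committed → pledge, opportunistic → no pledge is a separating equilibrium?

Under separation: pledge → committed (pays 305); no pledge → opportunistic (pays 237).
Committed: 305 − 22 = 283 ≥ 237 − 0 = 237. Holds regardless of c. ✓
Opportunistic: 237 − 0 ≥ 305 − c, so c ≥ 305 − 237 = 68.

68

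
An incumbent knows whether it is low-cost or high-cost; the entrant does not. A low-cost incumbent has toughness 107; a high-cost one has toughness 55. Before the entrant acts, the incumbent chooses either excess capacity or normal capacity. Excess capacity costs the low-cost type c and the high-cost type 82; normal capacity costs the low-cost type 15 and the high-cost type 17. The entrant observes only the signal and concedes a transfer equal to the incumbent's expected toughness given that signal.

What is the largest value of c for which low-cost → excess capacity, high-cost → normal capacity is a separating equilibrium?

Under separation: excess capacity → low-cost (pays 107); normal capacity → high-cost (pays 55).
High-cost: 55 − 17 = 38 ≥ 107 − 82 = 25. Holds regardless of c. ✓
Low-cost: 107 − c ≥ 55 − 15, so c ≤ 107 − 40 = 67.

67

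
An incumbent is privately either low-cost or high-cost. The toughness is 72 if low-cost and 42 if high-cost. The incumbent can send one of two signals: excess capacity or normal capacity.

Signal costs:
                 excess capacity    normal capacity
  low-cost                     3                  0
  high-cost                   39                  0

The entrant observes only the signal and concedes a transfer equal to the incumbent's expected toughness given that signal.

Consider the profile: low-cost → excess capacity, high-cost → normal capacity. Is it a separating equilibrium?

Yes

If types separate, excess capacity earns payment 72 and normal capacity earns 42.
Low-cost: excess capacity gives 72 − 3 = 69; normal capacity gives 42 − 0 = 42. No deviation. ✓
High-cost: normal capacity gives 42 − 0 = 42; excess capacity gives 72 − 39 = 33. No deviation. ✓
Both incentive constraints hold.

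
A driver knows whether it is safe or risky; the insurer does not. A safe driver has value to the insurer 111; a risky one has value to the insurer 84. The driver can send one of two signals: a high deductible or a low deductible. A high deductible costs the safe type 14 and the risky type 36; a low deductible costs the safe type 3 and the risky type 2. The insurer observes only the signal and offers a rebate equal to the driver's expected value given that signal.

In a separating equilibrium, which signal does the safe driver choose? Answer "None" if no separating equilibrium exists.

high deductible

Try safe → high deductible, risky → low deductible:
  Under separation the insurer infers type exactly: high deductible → safe (pays 111), low deductible → risky (pays 84).
  Safe: high deductible gives 111 − 14 = 97; low deductible gives 84 − 3 = 81. No deviation. ✓
  Risky: low deductible gives 84 − 2 = 82; high deductible gives 111 − 36 = 75. No deviation. ✓
Both hold — the safe type sends high deductible.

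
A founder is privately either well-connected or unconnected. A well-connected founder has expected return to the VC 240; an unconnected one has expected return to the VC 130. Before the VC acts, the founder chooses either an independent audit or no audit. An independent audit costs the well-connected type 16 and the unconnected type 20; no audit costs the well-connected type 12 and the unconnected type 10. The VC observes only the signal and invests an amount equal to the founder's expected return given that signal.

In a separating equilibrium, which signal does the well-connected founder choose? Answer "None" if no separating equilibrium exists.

None

Try well-connected → audit, unconnected → no audit:
  Under separation the VC infers type exactly: audit → well-connected (pays 240), no audit → unconnected (pays 130).
  Well-connected: audit gives 240 − 16 = 224; no audit gives 130 − 12 = 118. No deviation. ✓
  Unconnected: no audit gives 130 − 10 = 120; audit gives 240 − 20 = 220. Would deviate. ✗
Try well-connected → no audit, unconnected → audit:
  Under separation the VC infers type exactly: no audit → well-connected (pays 240), audit → unconnected (pays 130).
  Well-connected: no audit gives 240 − 12 = 228; audit gives 130 − 16 = 114. No deviation. ✓
  Unconnected: audit gives 130 − 20 = 110; no audit gives 240 − 10 = 230. Would deviate. ✗
Neither assignment is incentive-compatible.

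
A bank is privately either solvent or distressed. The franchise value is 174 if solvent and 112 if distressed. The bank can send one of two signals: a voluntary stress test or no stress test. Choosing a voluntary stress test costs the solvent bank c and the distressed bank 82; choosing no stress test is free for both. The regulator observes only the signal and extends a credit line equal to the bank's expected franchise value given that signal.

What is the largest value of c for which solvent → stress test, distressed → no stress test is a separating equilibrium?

62

Under separation: stress test → solvent (pays 174); no stress test → distressed (pays 112).
Distressed: 112 − 0 = 112 ≥ 174 − 82 = 92. Holds regardless of c. ✓
Solvent: 174 − c ≥ 112 − 0, so c ≤ 174 − 112 = 62.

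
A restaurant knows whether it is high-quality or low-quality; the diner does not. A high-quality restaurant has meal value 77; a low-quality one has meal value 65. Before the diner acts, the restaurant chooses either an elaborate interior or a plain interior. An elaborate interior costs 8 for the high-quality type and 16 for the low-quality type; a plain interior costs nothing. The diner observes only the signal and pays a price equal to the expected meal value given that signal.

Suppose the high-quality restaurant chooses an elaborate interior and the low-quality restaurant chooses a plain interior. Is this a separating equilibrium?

Under separation the diner infers type exactly: elaborate interior → high-quality (pays 77), plain interior → low-quality (pays 65).
High-quality: elaborate interior gives 77 − 8 = 69; plain interior gives 65 − 0 = 65. No deviation. ✓
Low-quality: plain interior gives 65 − 0 = 65; elaborate interior gives 77 − 16 = 61. No deviation. ✓
Both incentive constraints hold.

Yes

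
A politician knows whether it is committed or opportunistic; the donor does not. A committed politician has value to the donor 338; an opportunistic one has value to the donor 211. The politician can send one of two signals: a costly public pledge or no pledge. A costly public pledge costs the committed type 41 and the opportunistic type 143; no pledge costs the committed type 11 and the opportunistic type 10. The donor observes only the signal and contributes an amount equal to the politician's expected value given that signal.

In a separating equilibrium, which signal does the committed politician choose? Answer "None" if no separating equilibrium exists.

pledge

Try committed → pledge, opportunistic → no pledge:
  If types separate, pledge earns payment 338 and no pledge earns 211.
  Committed: pledge gives 338 − 41 = 297; no pledge gives 211 − 11 = 200. No deviation. ✓
  Opportunistic: no pledge gives 211 − 10 = 201; pledge gives 338 − 143 = 195. No deviation. ✓
Both hold — the committed type sends pledge.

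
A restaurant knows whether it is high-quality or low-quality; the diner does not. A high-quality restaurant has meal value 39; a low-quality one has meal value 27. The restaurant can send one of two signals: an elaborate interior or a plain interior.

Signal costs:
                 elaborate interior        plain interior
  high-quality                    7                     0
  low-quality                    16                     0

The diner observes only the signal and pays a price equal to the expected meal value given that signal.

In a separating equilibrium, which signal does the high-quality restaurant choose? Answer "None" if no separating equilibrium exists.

elaborate interior

Try high-quality → elaborate interior, low-quality → plain interior:
  If types separate, elaborate interior earns payment 39 and plain interior earns 27.
  High-quality: elaborate interior gives 39 − 7 = 32; plain interior gives 27 − 0 = 27. No deviation. ✓
  Low-quality: plain interior gives 27 − 0 = 27; elaborate interior gives 39 − 16 = 23. No deviation. ✓
Both hold — the high-quality type sends elaborate interior.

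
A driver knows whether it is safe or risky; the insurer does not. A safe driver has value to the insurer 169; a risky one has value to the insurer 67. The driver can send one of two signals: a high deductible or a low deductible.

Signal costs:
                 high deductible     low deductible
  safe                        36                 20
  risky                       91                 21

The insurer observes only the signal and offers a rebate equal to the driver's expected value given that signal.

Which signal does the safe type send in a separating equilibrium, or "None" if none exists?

None

Try safe → high deductible, risky → low deductible:
  Under separation the insurer infers type exactly: high deductible → safe (pays 169), low deductible → risky (pays 67).
  Safe: high deductible gives 169 − 36 = 133; low deductible gives 67 − 20 = 47. No deviation. ✓
  Risky: low deductible gives 67 − 21 = 46; high deductible gives 169 − 91 = 78. Would deviate. ✗
Try safe → low deductible, risky → high deductible:
  Under separation the insurer infers type exactly: low deductible → safe (pays 169), high deductible → risky (pays 67).
  Safe: low deductible gives 169 − 20 = 149; high deductible gives 67 − 36 = 31. No deviation. ✓
  Risky: high deductible gives 67 − 91 = -24; low deductible gives 169 − 21 = 148. Would deviate. ✗
Neither assignment is incentive-compatible.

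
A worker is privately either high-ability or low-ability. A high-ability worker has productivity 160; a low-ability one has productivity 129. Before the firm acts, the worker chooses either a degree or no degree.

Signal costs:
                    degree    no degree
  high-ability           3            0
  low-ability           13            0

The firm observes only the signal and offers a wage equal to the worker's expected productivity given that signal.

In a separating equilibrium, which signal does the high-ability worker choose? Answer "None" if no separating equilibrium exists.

Try high-ability → degree, low-ability → no degree:
  If types separate, degree earns payment 160 and no degree earns 129.
  High-ability: degree gives 160 − 3 = 157; no degree gives 129 − 0 = 129. No deviation. ✓
  Low-ability: no degree gives 129 − 0 = 129; degree gives 160 − 13 = 147. Would deviate. ✗
Try high-ability → no degree, low-ability → degree:
  If types separate, no degree earns payment 160 and degree earns 129.
  High-ability: no degree gives 160 − 0 = 160; degree gives 129 − 3 = 126. No deviation. ✓
  Low-ability: degree gives 129 − 13 = 116; no degree gives 160 − 0 = 160. Would deviate. ✗
Neither assignment is incentive-compatible.

None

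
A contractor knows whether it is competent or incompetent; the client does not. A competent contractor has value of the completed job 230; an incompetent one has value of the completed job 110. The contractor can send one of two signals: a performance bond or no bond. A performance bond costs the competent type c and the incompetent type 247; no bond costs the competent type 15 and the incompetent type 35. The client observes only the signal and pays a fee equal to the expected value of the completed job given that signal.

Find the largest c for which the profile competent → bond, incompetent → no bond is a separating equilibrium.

Under separation: bond → competent (pays 230); no bond → incompetent (pays 110).
Incompetent: 110 − 35 = 75 ≥ 230 − 247 = -17. Holds regardless of c. ✓
Competent: 230 − c ≥ 110 − 15, so c ≤ 230 − 95 = 135.

135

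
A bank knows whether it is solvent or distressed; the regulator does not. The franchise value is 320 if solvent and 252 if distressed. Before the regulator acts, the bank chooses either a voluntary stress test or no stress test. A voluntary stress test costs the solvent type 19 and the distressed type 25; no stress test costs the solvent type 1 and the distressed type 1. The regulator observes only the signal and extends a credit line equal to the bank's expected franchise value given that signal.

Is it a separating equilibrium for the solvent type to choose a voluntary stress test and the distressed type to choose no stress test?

If types separate, stress test earns payment 320 and no stress test earns 252.
Solvent: stress test gives 320 − 19 = 301; no stress test gives 252 − 1 = 251. No deviation. ✓
Distressed: no stress test gives 252 − 1 = 251; stress test gives 320 − 25 = 295. Would deviate. ✗

No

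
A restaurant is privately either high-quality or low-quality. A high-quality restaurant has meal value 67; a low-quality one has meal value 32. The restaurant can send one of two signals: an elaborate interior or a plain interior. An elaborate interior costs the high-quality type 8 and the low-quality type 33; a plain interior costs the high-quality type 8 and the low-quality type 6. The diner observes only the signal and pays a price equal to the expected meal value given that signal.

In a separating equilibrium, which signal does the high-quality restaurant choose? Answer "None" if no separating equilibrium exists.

Try high-quality → elaborate interior, low-quality → plain interior:
  Under separation the diner infers type exactly: elaborate interior → high-quality (pays 67), plain interior → low-quality (pays 32).
  High-quality: elaborate interior gives 67 − 8 = 59; plain interior gives 32 − 8 = 24. No deviation. ✓
  Low-quality: plain interior gives 32 − 6 = 26; elaborate interior gives 67 − 33 = 34. Would deviate. ✗
Try high-quality → plain interior, low-quality → elaborate interior:
  Under separation the diner infers type exactly: plain interior → high-quality (pays 67), elaborate interior → low-quality (pays 32).
  High-quality: plain interior gives 67 − 8 = 59; elaborate interior gives 32 − 8 = 24. No deviation. ✓
  Low-quality: elaborate interior gives 32 − 33 = -1; plain interior gives 67 − 6 = 61. Would deviate. ✗
Neither assignment is incentive-compatible.

None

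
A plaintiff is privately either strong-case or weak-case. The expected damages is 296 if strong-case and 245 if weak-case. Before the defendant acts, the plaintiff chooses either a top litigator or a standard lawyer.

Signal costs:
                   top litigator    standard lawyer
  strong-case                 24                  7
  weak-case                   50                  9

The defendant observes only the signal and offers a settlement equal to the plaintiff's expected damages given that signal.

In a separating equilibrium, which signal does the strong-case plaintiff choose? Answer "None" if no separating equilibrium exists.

None

Try strong-case → top litigator, weak-case → standard lawyer:
  Under separation the defendant infers type exactly: top litigator → strong-case (pays 296), standard lawyer → weak-case (pays 245).
  Strong-case: top litigator gives 296 − 24 = 272; standard lawyer gives 245 − 7 = 238. No deviation. ✓
  Weak-case: standard lawyer gives 245 − 9 = 236; top litigator gives 296 − 50 = 246. Would deviate. ✗
Try strong-case → standard lawyer, weak-case → top litigator:
  Under separation the defendant infers type exactly: standard lawyer → strong-case (pays 296), top litigator → weak-case (pays 245).
  Strong-case: standard lawyer gives 296 − 7 = 289; top litigator gives 245 − 24 = 221. No deviation. ✓
  Weak-case: top litigator gives 245 − 50 = 195; standard lawyer gives 296 − 9 = 287. Would deviate. ✗
Neither assignment is incentive-compatible.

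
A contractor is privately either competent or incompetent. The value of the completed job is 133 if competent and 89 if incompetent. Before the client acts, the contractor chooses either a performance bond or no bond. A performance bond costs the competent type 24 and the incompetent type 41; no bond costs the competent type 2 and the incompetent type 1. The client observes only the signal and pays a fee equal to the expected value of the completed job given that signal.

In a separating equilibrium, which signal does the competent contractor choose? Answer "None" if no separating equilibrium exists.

Try competent → bond, incompetent → no bond:
  If types separate, bond earns payment 133 and no bond earns 89.
  Competent: bond gives 133 − 24 = 109; no bond gives 89 − 2 = 87. No deviation. ✓
  Incompetent: no bond gives 89 − 1 = 88; bond gives 133 − 41 = 92. Would deviate. ✗
Try competent → no bond, incompetent → bond:
  If types separate, no bond earns payment 133 and bond earns 89.
  Competent: no bond gives 133 − 2 = 131; bond gives 89 − 24 = 65. No deviation. ✓
  Incompetent: bond gives 89 − 41 = 48; no bond gives 133 − 1 = 132. Would deviate. ✗
Neither assignment is incentive-compatible.

None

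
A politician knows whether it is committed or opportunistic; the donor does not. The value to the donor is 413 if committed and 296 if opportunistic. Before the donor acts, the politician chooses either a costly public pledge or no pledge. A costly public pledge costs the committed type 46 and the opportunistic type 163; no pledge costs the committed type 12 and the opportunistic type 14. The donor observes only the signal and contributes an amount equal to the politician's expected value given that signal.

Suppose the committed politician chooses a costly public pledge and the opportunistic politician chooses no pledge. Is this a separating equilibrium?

Under separation the donor infers type exactly: pledge → committed (pays 413), no pledge → opportunistic (pays 296).
Committed: pledge gives 413 − 46 = 367; no pledge gives 296 − 12 = 284. No deviation. ✓
Opportunistic: no pledge gives 296 − 14 = 282; pledge gives 413 − 163 = 250. No deviation. ✓
Neither type gains from mimicking the other.

Yes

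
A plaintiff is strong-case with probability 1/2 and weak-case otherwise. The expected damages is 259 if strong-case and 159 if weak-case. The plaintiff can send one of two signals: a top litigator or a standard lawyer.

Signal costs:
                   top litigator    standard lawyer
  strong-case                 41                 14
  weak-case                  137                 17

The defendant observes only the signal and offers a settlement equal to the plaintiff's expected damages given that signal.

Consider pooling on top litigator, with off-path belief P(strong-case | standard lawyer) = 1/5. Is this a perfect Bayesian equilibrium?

At the pooled signal (top litigator) the defendant holds the prior 1/2 and pays 1/2·259 + 1/2·159 = 209. Off-path (standard lawyer) belief 1/5 gives 1/5·259 + 4/5·159 = 179.
Strong-case: top litigator gives 209 − 41 = 168; standard lawyer gives 179 − 14 = 165. Stays. ✓
Weak-case: top litigator gives 209 − 137 = 72; standard lawyer gives 179 − 17 = 162. Deviates. ✗

No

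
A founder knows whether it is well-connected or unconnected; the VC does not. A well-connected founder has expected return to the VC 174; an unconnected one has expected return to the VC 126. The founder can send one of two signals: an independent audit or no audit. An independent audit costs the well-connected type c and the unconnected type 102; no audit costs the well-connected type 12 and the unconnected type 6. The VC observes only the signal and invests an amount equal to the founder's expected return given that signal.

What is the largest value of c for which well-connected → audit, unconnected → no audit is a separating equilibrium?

Under separation: audit → well-connected (pays 174); no audit → unconnected (pays 126).
Unconnected: 126 − 6 = 120 ≥ 174 − 102 = 72. Holds regardless of c. ✓
Well-connected: 174 − c ≥ 126 − 12, so c ≤ 174 − 114 = 60.

60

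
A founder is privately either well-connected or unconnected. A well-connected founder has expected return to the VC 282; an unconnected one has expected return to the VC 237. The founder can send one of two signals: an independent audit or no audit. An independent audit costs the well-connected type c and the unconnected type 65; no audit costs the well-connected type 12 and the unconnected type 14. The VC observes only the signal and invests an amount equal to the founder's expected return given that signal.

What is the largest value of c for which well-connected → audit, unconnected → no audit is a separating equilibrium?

57

Under separation: audit → well-connected (pays 282); no audit → unconnected (pays 237).
Unconnected: 237 − 14 = 223 ≥ 282 − 65 = 217. Holds regardless of c. ✓
Well-connected: 282 − c ≥ 237 − 12, so c ≤ 282 − 225 = 57.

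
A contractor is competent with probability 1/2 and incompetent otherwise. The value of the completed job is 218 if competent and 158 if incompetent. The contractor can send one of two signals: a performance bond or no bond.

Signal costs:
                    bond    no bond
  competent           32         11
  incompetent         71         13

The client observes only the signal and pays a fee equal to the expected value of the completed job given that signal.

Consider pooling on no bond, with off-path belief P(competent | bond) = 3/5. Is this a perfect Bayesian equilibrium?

Yes

On the equilibrium path (no bond) the client holds the prior 1/2 and pays 1/2·218 + 1/2·158 = 188. Off-path (bond) belief 3/5 gives 3/5·218 + 2/5·158 = 194.
Competent: no bond gives 188 − 11 = 177; bond gives 194 − 32 = 162. Stays. ✓
Incompetent: no bond gives 188 − 13 = 175; bond gives 194 − 71 = 123. Stays. ✓
Beliefs are Bayes-consistent on-path and both types best-respond.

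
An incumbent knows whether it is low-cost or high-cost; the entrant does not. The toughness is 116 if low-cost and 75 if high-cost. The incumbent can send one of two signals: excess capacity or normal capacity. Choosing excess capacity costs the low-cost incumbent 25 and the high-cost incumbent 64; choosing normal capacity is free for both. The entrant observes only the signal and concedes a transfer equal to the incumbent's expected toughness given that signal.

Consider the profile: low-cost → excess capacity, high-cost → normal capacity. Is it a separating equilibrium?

Yes

If types separate, excess capacity earns payment 116 and normal capacity earns 75.
Low-cost: excess capacity gives 116 − 25 = 91; normal capacity gives 75 − 0 = 75. No deviation. ✓
High-cost: normal capacity gives 75 − 0 = 75; excess capacity gives 116 − 64 = 52. No deviation. ✓
Neither type gains from mimicking the other.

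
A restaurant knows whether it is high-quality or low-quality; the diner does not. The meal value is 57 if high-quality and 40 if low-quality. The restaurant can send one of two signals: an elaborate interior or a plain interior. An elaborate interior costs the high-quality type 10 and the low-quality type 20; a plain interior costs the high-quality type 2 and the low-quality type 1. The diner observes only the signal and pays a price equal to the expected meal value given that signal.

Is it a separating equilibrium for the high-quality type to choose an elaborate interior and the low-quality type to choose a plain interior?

Under separation the diner infers type exactly: elaborate interior → high-quality (pays 57), plain interior → low-quality (pays 40).
High-quality: elaborate interior gives 57 − 10 = 47; plain interior gives 40 − 2 = 38. No deviation. ✓
Low-quality: plain interior gives 40 − 1 = 39; elaborate interior gives 57 − 20 = 37. No deviation. ✓
Both incentive constraints hold.

Yes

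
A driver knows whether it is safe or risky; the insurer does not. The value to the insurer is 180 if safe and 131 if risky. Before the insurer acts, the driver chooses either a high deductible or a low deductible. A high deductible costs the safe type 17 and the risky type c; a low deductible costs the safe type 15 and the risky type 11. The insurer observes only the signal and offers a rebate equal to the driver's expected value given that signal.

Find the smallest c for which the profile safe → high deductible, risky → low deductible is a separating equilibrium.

60

Under separation: high deductible → safe (pays 180); low deductible → risky (pays 131).
Safe: 180 − 17 = 163 ≥ 131 − 15 = 116. Holds regardless of c. ✓
Risky: 131 − 11 ≥ 180 − c, so c ≥ 180 − 120 = 60.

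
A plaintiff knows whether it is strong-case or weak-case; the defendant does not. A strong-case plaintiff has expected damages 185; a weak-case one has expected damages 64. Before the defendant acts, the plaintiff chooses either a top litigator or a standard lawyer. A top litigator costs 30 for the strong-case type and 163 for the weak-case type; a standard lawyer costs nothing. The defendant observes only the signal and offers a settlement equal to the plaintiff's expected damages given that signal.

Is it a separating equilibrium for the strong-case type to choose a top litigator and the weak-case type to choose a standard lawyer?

Yes

If types separate, top litigator earns payment 185 and standard lawyer earns 64.
Strong-case: top litigator gives 185 − 30 = 155; standard lawyer gives 64 − 0 = 64. No deviation. ✓
Weak-case: standard lawyer gives 64 − 0 = 64; top litigator gives 185 − 163 = 22. No deviation. ✓
Neither type gains from mimicking the other.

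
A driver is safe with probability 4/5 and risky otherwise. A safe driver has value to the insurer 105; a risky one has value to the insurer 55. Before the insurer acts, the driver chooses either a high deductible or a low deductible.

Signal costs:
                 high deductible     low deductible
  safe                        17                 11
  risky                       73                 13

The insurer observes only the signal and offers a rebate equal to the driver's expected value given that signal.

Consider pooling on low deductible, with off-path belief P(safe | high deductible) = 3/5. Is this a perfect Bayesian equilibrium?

On the equilibrium path (low deductible) the insurer holds the prior 4/5 and pays 4/5·105 + 1/5·55 = 95. Off-path (high deductible) belief 3/5 gives 3/5·105 + 2/5·55 = 85.
Safe: low deductible gives 95 − 11 = 84; high deductible gives 85 − 17 = 68. Stays. ✓
Risky: low deductible gives 95 − 13 = 82; high deductible gives 85 − 73 = 12. Stays. ✓
Beliefs are Bayes-consistent on-path and both types best-respond.

Yes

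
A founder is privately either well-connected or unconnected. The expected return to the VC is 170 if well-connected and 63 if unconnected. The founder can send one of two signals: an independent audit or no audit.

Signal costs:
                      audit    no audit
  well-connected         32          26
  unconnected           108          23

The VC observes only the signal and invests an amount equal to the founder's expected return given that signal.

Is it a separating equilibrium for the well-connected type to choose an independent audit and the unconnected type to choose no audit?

No

If types separate, audit earns payment 170 and no audit earns 63.
Well-connected: audit gives 170 − 32 = 138; no audit gives 63 − 26 = 37. No deviation. ✓
Unconnected: no audit gives 63 − 23 = 40; audit gives 170 − 108 = 62. Would deviate. ✗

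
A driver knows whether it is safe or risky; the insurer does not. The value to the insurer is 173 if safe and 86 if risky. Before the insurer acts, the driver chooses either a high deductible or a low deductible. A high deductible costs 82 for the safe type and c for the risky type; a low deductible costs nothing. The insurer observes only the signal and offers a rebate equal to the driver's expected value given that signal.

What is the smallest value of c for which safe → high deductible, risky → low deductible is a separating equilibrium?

Under separation: high deductible → safe (pays 173); low deductible → risky (pays 86).
Safe: 173 − 82 = 91 ≥ 86 − 0 = 86. Holds regardless of c. ✓
Risky: 86 − 0 ≥ 173 − c, so c ≥ 173 − 86 = 87.

87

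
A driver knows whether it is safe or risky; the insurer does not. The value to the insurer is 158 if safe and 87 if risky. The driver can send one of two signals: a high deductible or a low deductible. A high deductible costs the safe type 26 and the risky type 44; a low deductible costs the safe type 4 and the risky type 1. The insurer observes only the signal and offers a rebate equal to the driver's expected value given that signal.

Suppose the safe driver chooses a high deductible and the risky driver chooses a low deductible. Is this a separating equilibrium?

No

Under separation the insurer infers type exactly: high deductible → safe (pays 158), low deductible → risky (pays 87).
Safe: high deductible gives 158 − 26 = 132; low deductible gives 87 − 4 = 83. No deviation. ✓
Risky: low deductible gives 87 − 1 = 86; high deductible gives 158 − 44 = 114. Would deviate. ✗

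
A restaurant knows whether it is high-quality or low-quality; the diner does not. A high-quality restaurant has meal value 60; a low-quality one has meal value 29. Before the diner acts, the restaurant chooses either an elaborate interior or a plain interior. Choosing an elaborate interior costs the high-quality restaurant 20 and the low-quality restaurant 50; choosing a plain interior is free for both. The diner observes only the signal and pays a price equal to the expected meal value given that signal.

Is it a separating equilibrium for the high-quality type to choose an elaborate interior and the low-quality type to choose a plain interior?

Yes

Under separation the diner infers type exactly: elaborate interior → high-quality (pays 60), plain interior → low-quality (pays 29).
High-quality: elaborate interior gives 60 − 20 = 40; plain interior gives 29 − 0 = 29. No deviation. ✓
Low-quality: plain interior gives 29 − 0 = 29; elaborate interior gives 60 − 50 = 10. No deviation. ✓
Neither type gains from mimicking the other.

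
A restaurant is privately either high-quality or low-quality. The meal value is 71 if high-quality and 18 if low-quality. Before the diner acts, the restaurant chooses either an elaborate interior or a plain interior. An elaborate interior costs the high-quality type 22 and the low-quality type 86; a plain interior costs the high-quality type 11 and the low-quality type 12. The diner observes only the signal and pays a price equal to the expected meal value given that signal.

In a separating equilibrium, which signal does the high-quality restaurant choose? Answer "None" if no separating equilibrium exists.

elaborate interior

Try high-quality → elaborate interior, low-quality → plain interior:
  If types separate, elaborate interior earns payment 71 and plain interior earns 18.
  High-quality: elaborate interior gives 71 − 22 = 49; plain interior gives 18 − 11 = 7. No deviation. ✓
  Low-quality: plain interior gives 18 − 12 = 6; elaborate interior gives 71 − 86 = -15. No deviation. ✓
Both hold — the high-quality type sends elaborate interior.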